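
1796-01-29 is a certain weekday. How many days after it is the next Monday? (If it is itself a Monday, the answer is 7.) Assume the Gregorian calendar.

Jan 29, 1796 is a Friday.
From Friday to the next Monday is 3 days.

3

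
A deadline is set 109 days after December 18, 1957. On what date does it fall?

April 6, 1958

Dec has 31 days: +14 → Jan 1, 1958 (95 left).
Jan has 31 days: +31 → Feb 1, 1958 (64 left).
Feb has 28 days: +28 → Mar 1, 1958 (36 left).
Mar has 31 days: +31 → Apr 1, 1958 (5 left).
+5 → Apr 6, 1958.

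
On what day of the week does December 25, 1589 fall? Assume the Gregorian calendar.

Monday

Doomsday rule: the anchor day for the 1500s is Wednesday. For year 89: 89÷12 = 7 r 5, and 5÷4 = 1, so 7+5+1 = 13.
Wednesday + 13 ≡ Tuesday — that's 1589's doomsday.
In December the doomsday date is Dec 12.
Dec 25 is 13 days after Dec 12; 13 mod 7 = 6, so Tuesday + 6 = Monday.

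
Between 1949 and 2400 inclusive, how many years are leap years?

Multiples of 4 in [1949,2400]: 113.
Of those, multiples of 100: 5 (not leap unless ÷400).
Multiples of 400: 2.
Leap years = 113 − 5 + 2 = 110.

110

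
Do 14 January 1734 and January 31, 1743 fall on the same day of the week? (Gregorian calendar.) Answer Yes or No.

Yes

From Jan 14, 1734 to Jan 31, 1743 is 3304 days.
3304 mod 7 = 0, so they are the same weekday.
(Jan 14, 1734 is a Thursday; Jan 31, 1743 is a Thursday.)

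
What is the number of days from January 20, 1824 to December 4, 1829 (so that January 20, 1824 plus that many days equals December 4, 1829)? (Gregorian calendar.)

Jan 20, 1824 → Jan 20, 1825: 366 days (Feb 29, 1824 is in that span).
Jan 20, 1825 → Jan 20, 1826: 365 days.
Jan 20, 1826 → Jan 20, 1827: 365 days.
Jan 20, 1827 → Jan 20, 1828: 365 days.
Jan 20, 1828 → Jan 20, 1829: 366 days (Feb 29, 1828 is in that span).
Jan 20, 1829 → Feb 20, 1829: 31 days (January has 31).
Feb 20, 1829 → Mar 20, 1829: 28 days (February has 28).
Mar 20, 1829 → Apr 20, 1829: 31 days (March has 31).
Apr 20, 1829 → May 20, 1829: 30 days (April has 30).
May 20, 1829 → Jun 20, 1829: 31 days (May has 31).
Jun 20, 1829 → Jul 20, 1829: 30 days (June has 30).
Jul 20, 1829 → Aug 20, 1829: 31 days (July has 31).
Aug 20, 1829 → Sep 20, 1829: 31 days (August has 31).
Sep 20, 1829 → Oct 20, 1829: 30 days (September has 30).
Oct 20, 1829 → Nov 20, 1829: 31 days (October has 31).
Nov 20, 1829 → Dec 4, 1829: 14 days.
Total: 2145 days.

2145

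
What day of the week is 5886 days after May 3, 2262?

Friday

First find the weekday of May 3, 2262. Doomsday rule: the anchor day for the 2200s is Friday. For year 62: 62÷12 = 5 r 2, and 2÷4 = 0, so 5+2+0 = 7.
Friday + 7 ≡ Friday — that's 2262's doomsday.
In May the doomsday date is May 9.
May 3 is 6 days before May 9; 6 mod 7 = 6, so Friday − 6 = Saturday.
5886 mod 7 = 6, so 5886 days after a Saturday is Saturday + 6 = Friday.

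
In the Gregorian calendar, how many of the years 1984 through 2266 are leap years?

Multiples of 4 in [1984,2266]: 71.
Of those, multiples of 100: 3 (not leap unless ÷400).
Multiples of 400: 1.
Leap years = 71 − 3 + 1 = 69.

69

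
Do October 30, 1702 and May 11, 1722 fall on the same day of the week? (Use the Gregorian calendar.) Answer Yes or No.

From Oct 30, 1702 to May 11, 1722 is 7133 days.
7133 mod 7 = 0, so they are the same weekday.
(Oct 30, 1702 is a Monday; May 11, 1722 is a Monday.)

Yes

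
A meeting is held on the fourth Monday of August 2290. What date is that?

August 25, 2290

August 1, 2290 is a Friday.
The first Monday is therefore August 4 (3 days later).
The fourth Monday is 4 + 3×7 = August 25.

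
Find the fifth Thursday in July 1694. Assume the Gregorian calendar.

July 1, 1694 is a Thursday.
The first Thursday is therefore July 1 (same day).
The fifth Thursday is 1 + 4×7 = July 29.

July 29, 1694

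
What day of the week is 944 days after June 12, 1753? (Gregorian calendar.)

First find the weekday of Jun 12, 1753. Doomsday rule: the anchor day for the 1700s is Sunday. For year 53: 53÷12 = 4 r 5, and 5÷4 = 1, so 4+5+1 = 10.
Sunday + 10 ≡ Wednesday — that's 1753's doomsday.
In June the doomsday date is Jun 6.
Jun 12 is 6 days after Jun 6; 6 mod 7 = 6, so Wednesday + 6 = Tuesday.
944 mod 7 = 6, so 944 days after a Tuesday is Tuesday + 6 = Monday.

Monday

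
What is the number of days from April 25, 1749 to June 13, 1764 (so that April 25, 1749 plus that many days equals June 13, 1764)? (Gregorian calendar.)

5528

Apr 25, 1749 → Apr 25, 1750: 365 days.
Apr 25, 1750 → Apr 25, 1751: 365 days.
Apr 25, 1751 → Apr 25, 1752: 366 days (Feb 29, 1752 is in that span).
Apr 25, 1752 → Apr 25, 1753: 365 days.
Apr 25, 1753 → Apr 25, 1754: 365 days.
Apr 25, 1754 → Apr 25, 1755: 365 days.
Apr 25, 1755 → Apr 25, 1756: 366 days (Feb 29, 1756 is in that span).
Apr 25, 1756 → Apr 25, 1757: 365 days.
Apr 25, 1757 → Apr 25, 1758: 365 days.
Apr 25, 1758 → Apr 25, 1759: 365 days.
Apr 25, 1759 → Apr 25, 1760: 366 days (Feb 29, 1760 is in that span).
Apr 25, 1760 → Apr 25, 1761: 365 days.
Apr 25, 1761 → Apr 25, 1762: 365 days.
Apr 25, 1762 → Apr 25, 1763: 365 days.
Apr 25, 1763 → Apr 25, 1764: 366 days (Feb 29, 1764 is in that span).
Apr 25, 1764 → May 25, 1764: 30 days (April has 30).
May 25, 1764 → Jun 13, 1764: 19 days.
Total: 5528 days.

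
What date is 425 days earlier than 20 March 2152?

January 20, 2151

−366 (one year; includes Feb 29, 2152) → Mar 20, 2151 (59 left).
−20 → Feb 28, 2151 (end of Feb, 28 days; 39 left).
−28 → Jan 31, 2151 (end of Jan, 31 days; 11 left).
−11 → Jan 20, 2151.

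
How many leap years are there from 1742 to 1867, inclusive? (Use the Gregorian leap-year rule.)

30

Multiples of 4 in [1742,1867]: 31.
Of those, multiples of 100: 1 (not leap unless ÷400).
Multiples of 400: 0.
Leap years = 31 − 1 + 0 = 30.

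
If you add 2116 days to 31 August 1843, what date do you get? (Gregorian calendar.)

June 16, 1849

+366 (one year; includes Feb 29, 1844) → Aug 31, 1844 (1750 left).
+365 (one year) → Aug 31, 1845 (1385 left).
+365 (one year) → Aug 31, 1846 (1020 left).
+365 (one year) → Aug 31, 1847 (655 left).
+366 (one year; includes Feb 29, 1848) → Aug 31, 1848 (289 left).
Aug has 31 days: +1 → Sep 1, 1848 (288 left).
Sep has 30 days: +30 → Oct 1, 1848 (258 left).
Oct has 31 days: +31 → Nov 1, 1848 (227 left).
Nov has 30 days: +30 → Dec 1, 1848 (197 left).
Dec has 31 days: +31 → Jan 1, 1849 (166 left).
Jan has 31 days: +31 → Feb 1, 1849 (135 left).
Feb has 28 days: +28 → Mar 1, 1849 (107 left).
Mar has 31 days: +31 → Apr 1, 1849 (76 left).
Apr has 30 days: +30 → May 1, 1849 (46 left).
May has 31 days: +31 → Jun 1, 1849 (15 left).
+15 → Jun 16, 1849.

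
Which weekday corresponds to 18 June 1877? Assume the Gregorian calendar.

Monday

Doomsday rule: the anchor day for the 1800s is Friday. For year 77: 77÷12 = 6 r 5, and 5÷4 = 1, so 6+5+1 = 12.
Friday + 12 ≡ Wednesday — that's 1877's doomsday.
In June the doomsday date is Jun 6.
Jun 18 is 12 days after Jun 6; 12 mod 7 = 5, so Wednesday + 5 = Monday.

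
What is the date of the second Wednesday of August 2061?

August 1, 2061 is a Monday.
The first Wednesday is therefore August 3 (2 days later).
The second Wednesday is 3 + 1×7 = August 10.

August 10, 2061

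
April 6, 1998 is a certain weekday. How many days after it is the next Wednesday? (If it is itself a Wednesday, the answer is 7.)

Apr 6, 1998 is a Monday.
From Monday to the next Wednesday is 2 days.

2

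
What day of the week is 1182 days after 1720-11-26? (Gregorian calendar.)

Monday

First find the weekday of Nov 26, 1720. Doomsday rule: the anchor day for the 1700s is Sunday. For year 20: 20÷12 = 1 r 8, and 8÷4 = 2, so 1+8+2 = 11.
Sunday + 11 ≡ Thursday — that's 1720's doomsday.
In November the doomsday date is Nov 7.
Nov 26 is 19 days after Nov 7; 19 mod 7 = 5, so Thursday + 5 = Tuesday.
1182 mod 7 = 6, so 1182 days after a Tuesday is Tuesday + 6 = Monday.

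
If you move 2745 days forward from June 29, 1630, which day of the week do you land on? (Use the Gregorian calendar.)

Sunday

Jun 29, 1630 is a Saturday.
2745 mod 7 = 1, so 2745 days after a Saturday is Saturday + 1 = Sunday.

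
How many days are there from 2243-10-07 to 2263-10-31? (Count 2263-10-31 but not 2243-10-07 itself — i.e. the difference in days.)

7329

Oct 7, 2243 → Oct 7, 2244: 366 days (Feb 29, 2244 is in that span).
Oct 7, 2244 → Oct 7, 2245: 365 days.
Oct 7, 2245 → Oct 7, 2246: 365 days.
Oct 7, 2246 → Oct 7, 2247: 365 days.
Oct 7, 2247 → Oct 7, 2248: 366 days (Feb 29, 2248 is in that span).
Oct 7, 2248 → Oct 7, 2249: 365 days.
Oct 7, 2249 → Oct 7, 2250: 365 days.
Oct 7, 2250 → Oct 7, 2251: 365 days.
Oct 7, 2251 → Oct 7, 2252: 366 days (Feb 29, 2252 is in that span).
Oct 7, 2252 → Oct 7, 2253: 365 days.
Oct 7, 2253 → Oct 7, 2254: 365 days.
Oct 7, 2254 → Oct 7, 2255: 365 days.
Oct 7, 2255 → Oct 7, 2256: 366 days (Feb 29, 2256 is in that span).
Oct 7, 2256 → Oct 7, 2257: 365 days.
Oct 7, 2257 → Oct 7, 2258: 365 days.
Oct 7, 2258 → Oct 7, 2259: 365 days.
Oct 7, 2259 → Oct 7, 2260: 366 days (Feb 29, 2260 is in that span).
Oct 7, 2260 → Oct 7, 2261: 365 days.
Oct 7, 2261 → Oct 7, 2262: 365 days.
Oct 7, 2262 → Nov 7, 2262: 31 days (October has 31).
Nov 7, 2262 → Dec 7, 2262: 30 days (November has 30).
Dec 7, 2262 → Jan 7, 2263: 31 days (December has 31).
Jan 7, 2263 → Feb 7, 2263: 31 days (January has 31).
Feb 7, 2263 → Mar 7, 2263: 28 days (February has 28).
Mar 7, 2263 → Apr 7, 2263: 31 days (March has 31).
Apr 7, 2263 → May 7, 2263: 30 days (April has 30).
May 7, 2263 → Jun 7, 2263: 31 days (May has 31).
Jun 7, 2263 → Jul 7, 2263: 30 days (June has 30).
Jul 7, 2263 → Aug 7, 2263: 31 days (July has 31).
Aug 7, 2263 → Sep 7, 2263: 31 days (August has 31).
Sep 7, 2263 → Oct 7, 2263: 30 days (September has 30).
Oct 7, 2263 → Oct 31, 2263: 24 days.
Total: 7329 days.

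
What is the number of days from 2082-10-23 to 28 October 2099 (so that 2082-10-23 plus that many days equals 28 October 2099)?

6214

Oct 23, 2082 → Oct 23, 2083: 365 days.
Oct 23, 2083 → Oct 23, 2084: 366 days (Feb 29, 2084 is in that span).
Oct 23, 2084 → Oct 23, 2085: 365 days.
Oct 23, 2085 → Oct 23, 2086: 365 days.
Oct 23, 2086 → Oct 23, 2087: 365 days.
Oct 23, 2087 → Oct 23, 2088: 366 days (Feb 29, 2088 is in that span).
Oct 23, 2088 → Oct 23, 2089: 365 days.
Oct 23, 2089 → Oct 23, 2090: 365 days.
Oct 23, 2090 → Oct 23, 2091: 365 days.
Oct 23, 2091 → Oct 23, 2092: 366 days (Feb 29, 2092 is in that span).
Oct 23, 2092 → Oct 23, 2093: 365 days.
Oct 23, 2093 → Oct 23, 2094: 365 days.
Oct 23, 2094 → Oct 23, 2095: 365 days.
Oct 23, 2095 → Oct 23, 2096: 366 days (Feb 29, 2096 is in that span).
Oct 23, 2096 → Oct 23, 2097: 365 days.
Oct 23, 2097 → Oct 23, 2098: 365 days.
Oct 23, 2098 → Nov 23, 2098: 31 days (October has 31).
Nov 23, 2098 → Dec 23, 2098: 30 days (November has 30).
Dec 23, 2098 → Jan 23, 2099: 31 days (December has 31).
Jan 23, 2099 → Feb 23, 2099: 31 days (January has 31).
Feb 23, 2099 → Mar 23, 2099: 28 days (February has 28).
Mar 23, 2099 → Apr 23, 2099: 31 days (March has 31).
Apr 23, 2099 → May 23, 2099: 30 days (April has 30).
May 23, 2099 → Jun 23, 2099: 31 days (May has 31).
Jun 23, 2099 → Jul 23, 2099: 30 days (June has 30).
Jul 23, 2099 → Aug 23, 2099: 31 days (July has 31).
Aug 23, 2099 → Sep 23, 2099: 31 days (August has 31).
Sep 23, 2099 → Oct 23, 2099: 30 days (September has 30).
Oct 23, 2099 → Oct 28, 2099: 5 days.
Total: 6214 days.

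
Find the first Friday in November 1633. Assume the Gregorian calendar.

November 1, 1633 is a Tuesday.
The first Friday is therefore November 4 (3 days later).

November 4, 1633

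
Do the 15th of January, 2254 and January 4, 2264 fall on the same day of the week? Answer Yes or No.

No

From Jan 15, 2254 to Jan 4, 2264 is 3641 days.
3641 mod 7 = 1, so they are different weekdays.
(Jan 15, 2254 is a Sunday; Jan 4, 2264 is a Monday.)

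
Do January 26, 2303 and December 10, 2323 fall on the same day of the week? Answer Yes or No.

Yes

From Jan 26, 2303 to Dec 10, 2323 is 7623 days.
7623 mod 7 = 0, so they are the same weekday.
(Jan 26, 2303 is a Monday; Dec 10, 2323 is a Monday.)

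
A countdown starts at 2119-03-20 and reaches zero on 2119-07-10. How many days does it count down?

112

Mar 20, 2119 → Apr 20, 2119: 31 days (March has 31).
Apr 20, 2119 → May 20, 2119: 30 days (April has 30).
May 20, 2119 → Jun 20, 2119: 31 days (May has 31).
Jun 20, 2119 → Jul 10, 2119: 20 days.
Total: 112 days.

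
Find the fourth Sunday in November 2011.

November 1, 2011 is a Tuesday.
The first Sunday is therefore November 6 (5 days later).
The fourth Sunday is 6 + 3×7 = November 27.

November 27, 2011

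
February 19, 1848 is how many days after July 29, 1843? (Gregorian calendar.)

Jul 29, 1843 → Jul 29, 1844: 366 days (Feb 29, 1844 is in that span).
Jul 29, 1844 → Jul 29, 1845: 365 days.
Jul 29, 1845 → Jul 29, 1846: 365 days.
Jul 29, 1846 → Jul 29, 1847: 365 days.
Jul 29, 1847 → Aug 29, 1847: 31 days (July has 31).
Aug 29, 1847 → Sep 29, 1847: 31 days (August has 31).
Sep 29, 1847 → Oct 29, 1847: 30 days (September has 30).
Oct 29, 1847 → Nov 29, 1847: 31 days (October has 31).
Nov 29, 1847 → Dec 29, 1847: 30 days (November has 30).
Dec 29, 1847 → Jan 29, 1848: 31 days (December has 31).
Jan 29, 1848 → Feb 19, 1848: 21 days.
Total: 1666 days.

1666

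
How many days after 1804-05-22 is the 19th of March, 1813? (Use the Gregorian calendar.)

May 22, 1804 → May 22, 1805: 365 days.
May 22, 1805 → May 22, 1806: 365 days.
May 22, 1806 → May 22, 1807: 365 days.
May 22, 1807 → May 22, 1808: 366 days (Feb 29, 1808 is in that span).
May 22, 1808 → May 22, 1809: 365 days.
May 22, 1809 → May 22, 1810: 365 days.
May 22, 1810 → May 22, 1811: 365 days.
May 22, 1811 → May 22, 1812: 366 days (Feb 29, 1812 is in that span).
May 22, 1812 → Jun 22, 1812: 31 days (May has 31).
Jun 22, 1812 → Jul 22, 1812: 30 days (June has 30).
Jul 22, 1812 → Aug 22, 1812: 31 days (July has 31).
Aug 22, 1812 → Sep 22, 1812: 31 days (August has 31).
Sep 22, 1812 → Oct 22, 1812: 30 days (September has 30).
Oct 22, 1812 → Nov 22, 1812: 31 days (October has 31).
Nov 22, 1812 → Dec 22, 1812: 30 days (November has 30).
Dec 22, 1812 → Jan 22, 1813: 31 days (December has 31).
Jan 22, 1813 → Feb 22, 1813: 31 days (January has 31).
Feb 22, 1813 → Mar 19, 1813: 25 days.
Total: 3223 days.

3223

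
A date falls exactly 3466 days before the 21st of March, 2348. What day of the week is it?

Saturday

First find the weekday of Mar 21, 2348. Doomsday rule: the anchor day for the 2300s is Wednesday. For year 48: 48÷12 = 4 r 0, and 0÷4 = 0, so 4+0+0 = 4.
Wednesday + 4 ≡ Sunday — that's 2348's doomsday.
In March the doomsday date is Mar 14.
Mar 21 is 7 days after Mar 14; 7 mod 7 = 0, so Sunday + 0 = Sunday.
3466 mod 7 = 1, so 3466 days before a Sunday is Sunday − 1 = Saturday.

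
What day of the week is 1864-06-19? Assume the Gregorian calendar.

Sunday

Doomsday rule: the anchor day for the 1800s is Friday. For year 64: 64÷12 = 5 r 4, and 4÷4 = 1, so 5+4+1 = 10.
Friday + 10 ≡ Monday — that's 1864's doomsday.
In June the doomsday date is Jun 6.
Jun 19 is 13 days after Jun 6; 13 mod 7 = 6, so Monday + 6 = Sunday.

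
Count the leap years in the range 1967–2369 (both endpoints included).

Multiples of 4 in [1967,2369]: 101.
Of those, multiples of 100: 4 (not leap unless ÷400).
Multiples of 400: 1.
Leap years = 101 − 4 + 1 = 98.

98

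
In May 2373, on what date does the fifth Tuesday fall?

May 29, 2373

May 1, 2373 is a Tuesday.
The first Tuesday is therefore May 1 (same day).
The fifth Tuesday is 1 + 4×7 = May 29.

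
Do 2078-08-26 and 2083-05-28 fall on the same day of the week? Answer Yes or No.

From Aug 26, 2078 to May 28, 2083 is 1736 days.
1736 mod 7 = 0, so they are the same weekday.
(Aug 26, 2078 is a Friday; May 28, 2083 is a Friday.)

Yes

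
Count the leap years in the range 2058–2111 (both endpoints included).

12

Multiples of 4 in [2058,2111]: 13.
Of those, multiples of 100: 1 (not leap unless ÷400).
Multiples of 400: 0.
Leap years = 13 − 1 + 0 = 12.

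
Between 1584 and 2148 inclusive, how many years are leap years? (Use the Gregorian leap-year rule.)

138

Multiples of 4 in [1584,2148]: 142.
Of those, multiples of 100: 6 (not leap unless ÷400).
Multiples of 400: 2.
Leap years = 142 − 6 + 2 = 138.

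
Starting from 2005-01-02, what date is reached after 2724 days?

+365 (one year) → Jan 2, 2006 (2359 left).
+365 (one year) → Jan 2, 2007 (1994 left).
+365 (one year) → Jan 2, 2008 (1629 left).
+366 (one year; includes Feb 29, 2008) → Jan 2, 2009 (1263 left).
+365 (one year) → Jan 2, 2010 (898 left).
+365 (one year) → Jan 2, 2011 (533 left).
+365 (one year) → Jan 2, 2012 (168 left).
Jan has 31 days: +30 → Feb 1, 2012 (138 left).
Feb has 29 days: +29 → Mar 1, 2012 (109 left).
Mar has 31 days: +31 → Apr 1, 2012 (78 left).
Apr has 30 days: +30 → May 1, 2012 (48 left).
May has 31 days: +31 → Jun 1, 2012 (17 left).
+17 → Jun 18, 2012.

June 18, 2012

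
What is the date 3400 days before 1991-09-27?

June 6, 1982

−365 (one year) → Sep 27, 1990 (3035 left).
−365 (one year) → Sep 27, 1989 (2670 left).
−365 (one year) → Sep 27, 1988 (2305 left).
−366 (one year; includes Feb 29, 1988) → Sep 27, 1987 (1939 left).
−365 (one year) → Sep 27, 1986 (1574 left).
−365 (one year) → Sep 27, 1985 (1209 left).
−365 (one year) → Sep 27, 1984 (844 left).
−366 (one year; includes Feb 29, 1984) → Sep 27, 1983 (478 left).
−365 (one year) → Sep 27, 1982 (113 left).
−27 → Aug 31, 1982 (end of Aug, 31 days; 86 left).
−31 → Jul 31, 1982 (end of Jul, 31 days; 55 left).
−31 → Jun 30, 1982 (end of Jun, 30 days; 24 left).
−24 → Jun 6, 1982.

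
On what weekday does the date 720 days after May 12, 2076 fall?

Monday

May 12, 2076 is a Tuesday.
720 mod 7 = 6, so 720 days after a Tuesday is Tuesday + 6 = Monday.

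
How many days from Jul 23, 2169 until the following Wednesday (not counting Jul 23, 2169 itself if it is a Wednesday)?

3

Jul 23, 2169 is a Sunday.
From Sunday to the next Wednesday is 3 days.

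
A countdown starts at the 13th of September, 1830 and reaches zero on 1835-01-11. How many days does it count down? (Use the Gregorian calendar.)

Sep 13, 1830 → Sep 13, 1831: 365 days.
Sep 13, 1831 → Sep 13, 1832: 366 days (Feb 29, 1832 is in that span).
Sep 13, 1832 → Sep 13, 1833: 365 days.
Sep 13, 1833 → Sep 13, 1834: 365 days.
Sep 13, 1834 → Oct 13, 1834: 30 days (September has 30).
Oct 13, 1834 → Nov 13, 1834: 31 days (October has 31).
Nov 13, 1834 → Dec 13, 1834: 30 days (November has 30).
Dec 13, 1834 → Jan 11, 1835: 29 days.
Total: 1581 days.

1581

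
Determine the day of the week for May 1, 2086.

Wednesday

Doomsday rule: the anchor day for the 2000s is Tuesday. For year 86: 86÷12 = 7 r 2, and 2÷4 = 0, so 7+2+0 = 9.
Tuesday + 9 ≡ Thursday — that's 2086's doomsday.
In May the doomsday date is May 9.
May 1 is 8 days before May 9; 8 mod 7 = 1, so Thursday − 1 = Wednesday.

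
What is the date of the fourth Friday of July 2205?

July 1, 2205 is a Monday.
The first Friday is therefore July 5 (4 days later).
The fourth Friday is 5 + 3×7 = July 26.

July 26, 2205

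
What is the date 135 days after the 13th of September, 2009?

January 26, 2010

Sep has 30 days: +18 → Oct 1, 2009 (117 left).
Oct has 31 days: +31 → Nov 1, 2009 (86 left).
Nov has 30 days: +30 → Dec 1, 2009 (56 left).
Dec has 31 days: +31 → Jan 1, 2010 (25 left).
+25 → Jan 26, 2010.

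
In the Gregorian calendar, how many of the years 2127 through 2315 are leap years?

Multiples of 4 in [2127,2315]: 47.
Of those, multiples of 100: 2 (not leap unless ÷400).
Multiples of 400: 0.
Leap years = 47 − 2 + 0 = 45.

45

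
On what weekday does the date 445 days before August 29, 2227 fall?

Saturday

First find the weekday of Aug 29, 2227. Doomsday rule: the anchor day for the 2200s is Friday. For year 27: 27÷12 = 2 r 3, and 3÷4 = 0, so 2+3+0 = 5.
Friday + 5 ≡ Wednesday — that's 2227's doomsday.
In August the doomsday date is Aug 8.
Aug 29 is 21 days after Aug 8; 21 mod 7 = 0, so Wednesday + 0 = Wednesday.
445 mod 7 = 4, so 445 days before a Wednesday is Wednesday − 4 = Saturday.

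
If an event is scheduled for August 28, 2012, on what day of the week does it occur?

Tuesday

Doomsday rule: the anchor day for the 2000s is Tuesday. For year 12: 12÷12 = 1 r 0, and 0÷4 = 0, so 1+0+0 = 1.
Tuesday + 1 ≡ Wednesday — that's 2012's doomsday.
In August the doomsday date is Aug 8.
Aug 28 is 20 days after Aug 8; 20 mod 7 = 6, so Wednesday + 6 = Tuesday.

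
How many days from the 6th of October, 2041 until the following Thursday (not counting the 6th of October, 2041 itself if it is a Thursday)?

4

Oct 6, 2041 is a Sunday.
From Sunday to the next Thursday is 4 days.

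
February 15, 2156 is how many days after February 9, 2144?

Feb 9, 2144 → Feb 9, 2145: 366 days (Feb 29, 2144 is in that span).
Feb 9, 2145 → Feb 9, 2146: 365 days.
Feb 9, 2146 → Feb 9, 2147: 365 days.
Feb 9, 2147 → Feb 9, 2148: 365 days.
Feb 9, 2148 → Feb 9, 2149: 366 days (Feb 29, 2148 is in that span).
Feb 9, 2149 → Feb 9, 2150: 365 days.
Feb 9, 2150 → Feb 9, 2151: 365 days.
Feb 9, 2151 → Feb 9, 2152: 365 days.
Feb 9, 2152 → Feb 9, 2153: 366 days (Feb 29, 2152 is in that span).
Feb 9, 2153 → Feb 9, 2154: 365 days.
Feb 9, 2154 → Feb 9, 2155: 365 days.
Feb 9, 2155 → Mar 9, 2155: 28 days (February has 28).
Mar 9, 2155 → Apr 9, 2155: 31 days (March has 31).
Apr 9, 2155 → May 9, 2155: 30 days (April has 30).
May 9, 2155 → Jun 9, 2155: 31 days (May has 31).
Jun 9, 2155 → Jul 9, 2155: 30 days (June has 30).
Jul 9, 2155 → Aug 9, 2155: 31 days (July has 31).
Aug 9, 2155 → Sep 9, 2155: 31 days (August has 31).
Sep 9, 2155 → Oct 9, 2155: 30 days (September has 30).
Oct 9, 2155 → Nov 9, 2155: 31 days (October has 31).
Nov 9, 2155 → Dec 9, 2155: 30 days (November has 30).
Dec 9, 2155 → Jan 9, 2156: 31 days (December has 31).
Jan 9, 2156 → Feb 9, 2156: 31 days (January has 31).
Feb 9, 2156 → Feb 15, 2156: 6 days.
Total: 4389 days.

4389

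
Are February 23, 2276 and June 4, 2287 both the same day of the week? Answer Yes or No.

From Feb 23, 2276 to Jun 4, 2287 is 4119 days.
4119 mod 7 = 3, so they are different weekdays.
(Feb 23, 2276 is a Wednesday; Jun 4, 2287 is a Saturday.)

No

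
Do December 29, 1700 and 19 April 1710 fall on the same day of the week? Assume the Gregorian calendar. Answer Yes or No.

From Dec 29, 1700 to Apr 19, 1710 is 3398 days.
3398 mod 7 = 3, so they are different weekdays.
(Dec 29, 1700 is a Wednesday; Apr 19, 1710 is a Saturday.)

No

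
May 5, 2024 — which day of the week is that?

Doomsday rule: the anchor day for the 2000s is Tuesday. For year 24: 24÷12 = 2 r 0, and 0÷4 = 0, so 2+0+0 = 2.
Tuesday + 2 ≡ Thursday — that's 2024's doomsday.
In May the doomsday date is May 9.
May 5 is 4 days before May 9; 4 mod 7 = 4, so Thursday − 4 = Sunday.

Sunday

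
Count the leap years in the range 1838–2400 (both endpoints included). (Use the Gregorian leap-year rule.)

137

Multiples of 4 in [1838,2400]: 141.
Of those, multiples of 100: 6 (not leap unless ÷400).
Multiples of 400: 2.
Leap years = 141 − 6 + 2 = 137.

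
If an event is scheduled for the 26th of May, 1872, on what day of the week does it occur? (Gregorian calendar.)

Sunday

Doomsday rule: the anchor day for the 1800s is Friday. For year 72: 72÷12 = 6 r 0, and 0÷4 = 0, so 6+0+0 = 6.
Friday + 6 ≡ Thursday — that's 1872's doomsday.
In May the doomsday date is May 9.
May 26 is 17 days after May 9; 17 mod 7 = 3, so Thursday + 3 = Sunday.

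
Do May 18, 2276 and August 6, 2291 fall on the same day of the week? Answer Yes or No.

Yes

From May 18, 2276 to Aug 6, 2291 is 5558 days.
5558 mod 7 = 0, so they are the same weekday.
(May 18, 2276 is a Thursday; Aug 6, 2291 is a Thursday.)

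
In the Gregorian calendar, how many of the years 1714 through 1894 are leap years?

44

Multiples of 4 in [1714,1894]: 45.
Of those, multiples of 100: 1 (not leap unless ÷400).
Multiples of 400: 0.
Leap years = 45 − 1 + 0 = 44.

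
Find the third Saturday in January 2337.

January 1, 2337 is a Friday.
The first Saturday is therefore January 2 (1 days later).
The third Saturday is 2 + 2×7 = January 16.

January 16, 2337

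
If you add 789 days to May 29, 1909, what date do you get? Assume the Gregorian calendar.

July 27, 1911

+365 (one year) → May 29, 1910 (424 left).
+365 (one year) → May 29, 1911 (59 left).
May has 31 days: +3 → Jun 1, 1911 (56 left).
Jun has 30 days: +30 → Jul 1, 1911 (26 left).
+26 → Jul 27, 1911.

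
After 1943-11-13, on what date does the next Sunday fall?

November 14, 1943

Nov 13, 1943 is a Saturday.
From Saturday to the next Sunday is 1 day.
Nov 13, 1943 + 1 = Nov 14, 1943.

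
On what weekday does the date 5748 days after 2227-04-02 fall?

Tuesday

First find the weekday of Apr 2, 2227. Doomsday rule: the anchor day for the 2200s is Friday. For year 27: 27÷12 = 2 r 3, and 3÷4 = 0, so 2+3+0 = 5.
Friday + 5 ≡ Wednesday — that's 2227's doomsday.
In April the doomsday date is Apr 4.
Apr 2 is 2 days before Apr 4; 2 mod 7 = 2, so Wednesday − 2 = Monday.
5748 mod 7 = 1, so 5748 days after a Monday is Monday + 1 = Tuesday.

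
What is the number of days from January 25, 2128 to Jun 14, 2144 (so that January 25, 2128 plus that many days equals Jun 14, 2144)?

5985

Jan 25, 2128 → Jan 25, 2129: 366 days (Feb 29, 2128 is in that span).
Jan 25, 2129 → Jan 25, 2130: 365 days.
Jan 25, 2130 → Jan 25, 2131: 365 days.
Jan 25, 2131 → Jan 25, 2132: 365 days.
Jan 25, 2132 → Jan 25, 2133: 366 days (Feb 29, 2132 is in that span).
Jan 25, 2133 → Jan 25, 2134: 365 days.
Jan 25, 2134 → Jan 25, 2135: 365 days.
Jan 25, 2135 → Jan 25, 2136: 365 days.
Jan 25, 2136 → Jan 25, 2137: 366 days (Feb 29, 2136 is in that span).
Jan 25, 2137 → Jan 25, 2138: 365 days.
Jan 25, 2138 → Jan 25, 2139: 365 days.
Jan 25, 2139 → Jan 25, 2140: 365 days.
Jan 25, 2140 → Jan 25, 2141: 366 days (Feb 29, 2140 is in that span).
Jan 25, 2141 → Jan 25, 2142: 365 days.
Jan 25, 2142 → Jan 25, 2143: 365 days.
Jan 25, 2143 → Jan 25, 2144: 365 days.
Jan 25, 2144 → Feb 25, 2144: 31 days (January has 31).
Feb 25, 2144 → Mar 25, 2144: 29 days (February has 29).
Mar 25, 2144 → Apr 25, 2144: 31 days (March has 31).
Apr 25, 2144 → May 25, 2144: 30 days (April has 30).
May 25, 2144 → Jun 14, 2144: 20 days.
Total: 5985 days.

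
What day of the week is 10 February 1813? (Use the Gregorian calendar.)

Doomsday rule: the anchor day for the 1800s is Friday. For year 13: 13÷12 = 1 r 1, and 1÷4 = 0, so 1+1+0 = 2.
Friday + 2 ≡ Sunday — that's 1813's doomsday.
In February the doomsday date is Feb 28 (1813 is not a leap year).
Feb 10 is 18 days before Feb 28; 18 mod 7 = 4, so Sunday − 4 = Wednesday.

Wednesday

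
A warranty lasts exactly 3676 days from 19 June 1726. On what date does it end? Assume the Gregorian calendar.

+365 (one year) → Jun 19, 1727 (3311 left).
+366 (one year; includes Feb 29, 1728) → Jun 19, 1728 (2945 left).
+365 (one year) → Jun 19, 1729 (2580 left).
+365 (one year) → Jun 19, 1730 (2215 left).
+365 (one year) → Jun 19, 1731 (1850 left).
+366 (one year; includes Feb 29, 1732) → Jun 19, 1732 (1484 left).
+365 (one year) → Jun 19, 1733 (1119 left).
+365 (one year) → Jun 19, 1734 (754 left).
+365 (one year) → Jun 19, 1735 (389 left).
Jun has 30 days: +12 → Jul 1, 1735 (377 left).
Jul has 31 days: +31 → Aug 1, 1735 (346 left).
Aug has 31 days: +31 → Sep 1, 1735 (315 left).
Sep has 30 days: +30 → Oct 1, 1735 (285 left).
Oct has 31 days: +31 → Nov 1, 1735 (254 left).
Nov has 30 days: +30 → Dec 1, 1735 (224 left).
Dec has 31 days: +31 → Jan 1, 1736 (193 left).
Jan has 31 days: +31 → Feb 1, 1736 (162 left).
Feb has 29 days: +29 → Mar 1, 1736 (133 left).
Mar has 31 days: +31 → Apr 1, 1736 (102 left).
Apr has 30 days: +30 → May 1, 1736 (72 left).
May has 31 days: +31 → Jun 1, 1736 (41 left).
Jun has 30 days: +30 → Jul 1, 1736 (11 left).
+11 → Jul 12, 1736.

July 12, 1736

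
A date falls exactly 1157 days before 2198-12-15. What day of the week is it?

Dec 15, 2198 is a Saturday.
1157 mod 7 = 2, so 1157 days before a Saturday is Saturday − 2 = Thursday.

Thursday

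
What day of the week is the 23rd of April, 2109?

Tuesday

Doomsday rule: the anchor day for the 2100s is Sunday. For year 09: 9÷12 = 0 r 9, and 9÷4 = 2, so 0+9+2 = 11.
Sunday + 11 ≡ Thursday — that's 2109's doomsday.
In April the doomsday date is Apr 4.
Apr 23 is 19 days after Apr 4; 19 mod 7 = 5, so Thursday + 5 = Tuesday.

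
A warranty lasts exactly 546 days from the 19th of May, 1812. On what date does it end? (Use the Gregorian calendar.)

+365 (one year) → May 19, 1813 (181 left).
May has 31 days: +13 → Jun 1, 1813 (168 left).
Jun has 30 days: +30 → Jul 1, 1813 (138 left).
Jul has 31 days: +31 → Aug 1, 1813 (107 left).
Aug has 31 days: +31 → Sep 1, 1813 (76 left).
Sep has 30 days: +30 → Oct 1, 1813 (46 left).
Oct has 31 days: +31 → Nov 1, 1813 (15 left).
+15 → Nov 16, 1813.

November 16, 1813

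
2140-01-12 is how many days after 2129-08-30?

Aug 30, 2129 → Aug 30, 2130: 365 days.
Aug 30, 2130 → Aug 30, 2131: 365 days.
Aug 30, 2131 → Aug 30, 2132: 366 days (Feb 29, 2132 is in that span).
Aug 30, 2132 → Aug 30, 2133: 365 days.
Aug 30, 2133 → Aug 30, 2134: 365 days.
Aug 30, 2134 → Aug 30, 2135: 365 days.
Aug 30, 2135 → Aug 30, 2136: 366 days (Feb 29, 2136 is in that span).
Aug 30, 2136 → Aug 30, 2137: 365 days.
Aug 30, 2137 → Aug 30, 2138: 365 days.
Aug 30, 2138 → Aug 30, 2139: 365 days.
Aug 30, 2139 → Sep 30, 2139: 31 days (August has 31).
Sep 30, 2139 → Oct 30, 2139: 30 days (September has 30).
Oct 30, 2139 → Nov 30, 2139: 31 days (October has 31).
Nov 30, 2139 → Dec 30, 2139: 30 days (November has 30).
Dec 30, 2139 → Jan 12, 2140: 13 days.
Total: 3787 days.

3787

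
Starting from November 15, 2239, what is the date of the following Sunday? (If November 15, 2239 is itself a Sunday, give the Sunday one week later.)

Nov 15, 2239 is a Friday.
From Friday to the next Sunday is 2 days.
Nov 15, 2239 + 2 = Nov 17, 2239.

November 17, 2239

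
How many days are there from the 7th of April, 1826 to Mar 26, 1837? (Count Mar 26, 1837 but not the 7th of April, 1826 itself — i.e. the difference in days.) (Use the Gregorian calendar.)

Apr 7, 1826 → Apr 7, 1827: 365 days.
Apr 7, 1827 → Apr 7, 1828: 366 days (Feb 29, 1828 is in that span).
Apr 7, 1828 → Apr 7, 1829: 365 days.
Apr 7, 1829 → Apr 7, 1830: 365 days.
Apr 7, 1830 → Apr 7, 1831: 365 days.
Apr 7, 1831 → Apr 7, 1832: 366 days (Feb 29, 1832 is in that span).
Apr 7, 1832 → Apr 7, 1833: 365 days.
Apr 7, 1833 → Apr 7, 1834: 365 days.
Apr 7, 1834 → Apr 7, 1835: 365 days.
Apr 7, 1835 → Apr 7, 1836: 366 days (Feb 29, 1836 is in that span).
Apr 7, 1836 → May 7, 1836: 30 days (April has 30).
May 7, 1836 → Jun 7, 1836: 31 days (May has 31).
Jun 7, 1836 → Jul 7, 1836: 30 days (June has 30).
Jul 7, 1836 → Aug 7, 1836: 31 days (July has 31).
Aug 7, 1836 → Sep 7, 1836: 31 days (August has 31).
Sep 7, 1836 → Oct 7, 1836: 30 days (September has 30).
Oct 7, 1836 → Nov 7, 1836: 31 days (October has 31).
Nov 7, 1836 → Dec 7, 1836: 30 days (November has 30).
Dec 7, 1836 → Jan 7, 1837: 31 days (December has 31).
Jan 7, 1837 → Feb 7, 1837: 31 days (January has 31).
Feb 7, 1837 → Mar 7, 1837: 28 days (February has 28).
Mar 7, 1837 → Mar 26, 1837: 19 days.
Total: 4006 days.

4006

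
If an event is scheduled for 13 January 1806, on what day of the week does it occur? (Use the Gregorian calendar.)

Doomsday rule: the anchor day for the 1800s is Friday. For year 06: 6÷12 = 0 r 6, and 6÷4 = 1, so 0+6+1 = 7.
Friday + 7 ≡ Friday — that's 1806's doomsday.
In January the doomsday date is Jan 3 (1806 is not a leap year).
Jan 13 is 10 days after Jan 3; 10 mod 7 = 3, so Friday + 3 = Monday.

Monday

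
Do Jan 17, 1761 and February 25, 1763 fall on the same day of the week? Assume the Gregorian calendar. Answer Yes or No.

No

From Jan 17, 1761 to Feb 25, 1763 is 769 days.
769 mod 7 = 6, so they are different weekdays.
(Jan 17, 1761 is a Saturday; Feb 25, 1763 is a Friday.)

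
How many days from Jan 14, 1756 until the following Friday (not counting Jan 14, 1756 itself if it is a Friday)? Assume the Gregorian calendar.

Jan 14, 1756 is a Wednesday.
From Wednesday to the next Friday is 2 days.

2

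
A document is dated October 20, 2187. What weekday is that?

Saturday

Doomsday rule: the anchor day for the 2100s is Sunday. For year 87: 87÷12 = 7 r 3, and 3÷4 = 0, so 7+3+0 = 10.
Sunday + 10 ≡ Wednesday — that's 2187's doomsday.
In October the doomsday date is Oct 10.
Oct 20 is 10 days after Oct 10; 10 mod 7 = 3, so Wednesday + 3 = Saturday.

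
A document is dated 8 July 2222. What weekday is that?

Doomsday rule: the anchor day for the 2200s is Friday. For year 22: 22÷12 = 1 r 10, and 10÷4 = 2, so 1+10+2 = 13.
Friday + 13 ≡ Thursday — that's 2222's doomsday.
In July the doomsday date is Jul 11.
Jul 8 is 3 days before Jul 11; 3 mod 7 = 3, so Thursday − 3 = Monday.

Monday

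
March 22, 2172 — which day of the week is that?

January 1, 2172 is a Wednesday.
Jan 1, 2172 → Feb 1, 2172: 31 days (January has 31).
Feb 1, 2172 → Mar 1, 2172: 29 days (February has 29).
Mar 1, 2172 → Mar 22, 2172: 21 days.
Total: 81 days.
81 mod 7 = 4, so Wednesday + 4 = Sunday.

Sunday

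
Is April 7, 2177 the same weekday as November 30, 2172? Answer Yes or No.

Yes

From Nov 30, 2172 to Apr 7, 2177 is 1589 days.
1589 mod 7 = 0, so they are the same weekday.
(Nov 30, 2172 is a Monday; Apr 7, 2177 is a Monday.)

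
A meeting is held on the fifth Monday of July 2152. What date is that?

July 1, 2152 is a Saturday.
The first Monday is therefore July 3 (2 days later).
The fifth Monday is 3 + 4×7 = July 31.

July 31, 2152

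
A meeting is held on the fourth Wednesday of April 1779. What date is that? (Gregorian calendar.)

April 1, 1779 is a Thursday.
The first Wednesday is therefore April 7 (6 days later).
The fourth Wednesday is 7 + 3×7 = April 28.

April 28, 1779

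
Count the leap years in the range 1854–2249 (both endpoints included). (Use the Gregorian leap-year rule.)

Multiples of 4 in [1854,2249]: 99.
Of those, multiples of 100: 4 (not leap unless ÷400).
Multiples of 400: 1.
Leap years = 99 − 4 + 1 = 96.

96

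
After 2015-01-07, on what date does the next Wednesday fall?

Jan 7, 2015 is a Wednesday.
From Wednesday to the next Wednesday is 7 days.
Jan 7, 2015 + 7 = Jan 14, 2015.

January 14, 2015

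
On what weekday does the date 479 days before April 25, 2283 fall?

Sunday

First find the weekday of Apr 25, 2283. Doomsday rule: the anchor day for the 2200s is Friday. For year 83: 83÷12 = 6 r 11, and 11÷4 = 2, so 6+11+2 = 19.
Friday + 19 ≡ Wednesday — that's 2283's doomsday.
In April the doomsday date is Apr 4.
Apr 25 is 21 days after Apr 4; 21 mod 7 = 0, so Wednesday + 0 = Wednesday.
479 mod 7 = 3, so 479 days before a Wednesday is Wednesday − 3 = Sunday.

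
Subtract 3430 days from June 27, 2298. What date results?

February 4, 2289

−365 (one year) → Jun 27, 2297 (3065 left).
−365 (one year) → Jun 27, 2296 (2700 left).
−366 (one year; includes Feb 29, 2296) → Jun 27, 2295 (2334 left).
−365 (one year) → Jun 27, 2294 (1969 left).
−365 (one year) → Jun 27, 2293 (1604 left).
−365 (one year) → Jun 27, 2292 (1239 left).
−366 (one year; includes Feb 29, 2292) → Jun 27, 2291 (873 left).
−365 (one year) → Jun 27, 2290 (508 left).
−365 (one year) → Jun 27, 2289 (143 left).
−27 → May 31, 2289 (end of May, 31 days; 116 left).
−31 → Apr 30, 2289 (end of Apr, 30 days; 85 left).
−30 → Mar 31, 2289 (end of Mar, 31 days; 55 left).
−31 → Feb 28, 2289 (end of Feb, 28 days; 24 left).
−24 → Feb 4, 2289.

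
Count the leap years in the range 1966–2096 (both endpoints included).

Multiples of 4 in [1966,2096]: 33.
Of those, multiples of 100: 1 (not leap unless ÷400).
Multiples of 400: 1.
Leap years = 33 − 1 + 1 = 33.

33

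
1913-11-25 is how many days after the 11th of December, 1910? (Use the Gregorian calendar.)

1080

Dec 11, 1910 → Dec 11, 1911: 365 days.
Dec 11, 1911 → Dec 11, 1912: 366 days (Feb 29, 1912 is in that span).
Dec 11, 1912 → Jan 11, 1913: 31 days (December has 31).
Jan 11, 1913 → Feb 11, 1913: 31 days (January has 31).
Feb 11, 1913 → Mar 11, 1913: 28 days (February has 28).
Mar 11, 1913 → Apr 11, 1913: 31 days (March has 31).
Apr 11, 1913 → May 11, 1913: 30 days (April has 30).
May 11, 1913 → Jun 11, 1913: 31 days (May has 31).
Jun 11, 1913 → Jul 11, 1913: 30 days (June has 30).
Jul 11, 1913 → Aug 11, 1913: 31 days (July has 31).
Aug 11, 1913 → Sep 11, 1913: 31 days (August has 31).
Sep 11, 1913 → Oct 11, 1913: 30 days (September has 30).
Oct 11, 1913 → Nov 11, 1913: 31 days (October has 31).
Nov 11, 1913 → Nov 25, 1913: 14 days.
Total: 1080 days.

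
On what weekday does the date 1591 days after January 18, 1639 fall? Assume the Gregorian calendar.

Thursday

First find the weekday of Jan 18, 1639. Doomsday rule: the anchor day for the 1600s is Tuesday. For year 39: 39÷12 = 3 r 3, and 3÷4 = 0, so 3+3+0 = 6.
Tuesday + 6 ≡ Monday — that's 1639's doomsday.
In January the doomsday date is Jan 3 (1639 is not a leap year).
Jan 18 is 15 days after Jan 3; 15 mod 7 = 1, so Monday + 1 = Tuesday.
1591 mod 7 = 2, so 1591 days after a Tuesday is Tuesday + 2 = Thursday.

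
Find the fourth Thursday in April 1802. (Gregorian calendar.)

April 1, 1802 is a Thursday.
The first Thursday is therefore April 1 (same day).
The fourth Thursday is 1 + 3×7 = April 22.

April 22, 1802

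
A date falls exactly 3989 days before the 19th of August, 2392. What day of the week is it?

First find the weekday of Aug 19, 2392. Doomsday rule: the anchor day for the 2300s is Wednesday. For year 92: 92÷12 = 7 r 8, and 8÷4 = 2, so 7+8+2 = 17.
Wednesday + 17 ≡ Saturday — that's 2392's doomsday.
In August the doomsday date is Aug 8.
Aug 19 is 11 days after Aug 8; 11 mod 7 = 4, so Saturday + 4 = Wednesday.
3989 mod 7 = 6, so 3989 days before a Wednesday is Wednesday − 6 = Thursday.

Thursday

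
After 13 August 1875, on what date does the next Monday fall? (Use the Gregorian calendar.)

Aug 13, 1875 is a Friday.
From Friday to the next Monday is 3 days.
Aug 13, 1875 + 3 = Aug 16, 1875.

August 16, 1875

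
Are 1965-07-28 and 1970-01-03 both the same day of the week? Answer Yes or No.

No

From Jul 28, 1965 to Jan 3, 1970 is 1620 days.
1620 mod 7 = 3, so they are different weekdays.
(Jul 28, 1965 is a Wednesday; Jan 3, 1970 is a Saturday.)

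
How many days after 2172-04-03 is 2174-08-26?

875

Apr 3, 2172 → Apr 3, 2173: 365 days.
Apr 3, 2173 → Apr 3, 2174: 365 days.
Apr 3, 2174 → May 3, 2174: 30 days (April has 30).
May 3, 2174 → Jun 3, 2174: 31 days (May has 31).
Jun 3, 2174 → Jul 3, 2174: 30 days (June has 30).
Jul 3, 2174 → Aug 3, 2174: 31 days (July has 31).
Aug 3, 2174 → Aug 26, 2174: 23 days.
Total: 875 days.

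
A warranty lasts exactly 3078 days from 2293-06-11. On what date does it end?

November 15, 2301

+365 (one year) → Jun 11, 2294 (2713 left).
+365 (one year) → Jun 11, 2295 (2348 left).
+366 (one year; includes Feb 29, 2296) → Jun 11, 2296 (1982 left).
+365 (one year) → Jun 11, 2297 (1617 left).
+365 (one year) → Jun 11, 2298 (1252 left).
+365 (one year) → Jun 11, 2299 (887 left).
+365 (one year) → Jun 11, 2300 (522 left).
+365 (one year) → Jun 11, 2301 (157 left).
Jun has 30 days: +20 → Jul 1, 2301 (137 left).
Jul has 31 days: +31 → Aug 1, 2301 (106 left).
Aug has 31 days: +31 → Sep 1, 2301 (75 left).
Sep has 30 days: +30 → Oct 1, 2301 (45 left).
Oct has 31 days: +31 → Nov 1, 2301 (14 left).
+14 → Nov 15, 2301.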